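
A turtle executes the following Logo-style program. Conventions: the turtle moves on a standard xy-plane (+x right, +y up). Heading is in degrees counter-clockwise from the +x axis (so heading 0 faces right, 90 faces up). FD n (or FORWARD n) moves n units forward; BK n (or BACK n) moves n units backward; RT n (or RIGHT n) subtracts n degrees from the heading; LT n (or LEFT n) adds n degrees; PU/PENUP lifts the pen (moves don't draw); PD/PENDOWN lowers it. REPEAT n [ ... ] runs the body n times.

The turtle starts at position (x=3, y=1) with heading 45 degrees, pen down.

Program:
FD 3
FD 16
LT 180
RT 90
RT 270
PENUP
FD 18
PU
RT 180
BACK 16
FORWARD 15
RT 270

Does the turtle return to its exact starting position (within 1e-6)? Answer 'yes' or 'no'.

Executing turtle program step by step:
Start: pos=(3,1), heading=45, pen down
FD 3: (3,1) -> (5.121,3.121) [heading=45, draw]
FD 16: (5.121,3.121) -> (16.435,14.435) [heading=45, draw]
LT 180: heading 45 -> 225
RT 90: heading 225 -> 135
RT 270: heading 135 -> 225
PU: pen up
FD 18: (16.435,14.435) -> (3.707,1.707) [heading=225, move]
PU: pen up
RT 180: heading 225 -> 45
BK 16: (3.707,1.707) -> (-7.607,-9.607) [heading=45, move]
FD 15: (-7.607,-9.607) -> (3,1) [heading=45, move]
RT 270: heading 45 -> 135
Final: pos=(3,1), heading=135, 2 segment(s) drawn

Start position: (3, 1)
Final position: (3, 1)
Distance = 0; < 1e-6 -> CLOSED

Answer: yes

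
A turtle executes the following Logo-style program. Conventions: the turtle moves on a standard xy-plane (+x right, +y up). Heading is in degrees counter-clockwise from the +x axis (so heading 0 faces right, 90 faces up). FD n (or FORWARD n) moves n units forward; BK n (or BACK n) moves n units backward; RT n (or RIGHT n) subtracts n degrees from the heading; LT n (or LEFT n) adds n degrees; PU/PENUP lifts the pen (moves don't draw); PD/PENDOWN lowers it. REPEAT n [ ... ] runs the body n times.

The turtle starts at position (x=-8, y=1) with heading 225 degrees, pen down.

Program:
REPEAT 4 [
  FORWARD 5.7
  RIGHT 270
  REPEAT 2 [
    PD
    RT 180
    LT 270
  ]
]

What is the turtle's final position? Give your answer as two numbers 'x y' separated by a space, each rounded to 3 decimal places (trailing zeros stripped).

Executing turtle program step by step:
Start: pos=(-8,1), heading=225, pen down
REPEAT 4 [
  -- iteration 1/4 --
  FD 5.7: (-8,1) -> (-12.031,-3.031) [heading=225, draw]
  RT 270: heading 225 -> 315
  REPEAT 2 [
    -- iteration 1/2 --
    PD: pen down
    RT 180: heading 315 -> 135
    LT 270: heading 135 -> 45
    -- iteration 2/2 --
    PD: pen down
    RT 180: heading 45 -> 225
    LT 270: heading 225 -> 135
  ]
  -- iteration 2/4 --
  FD 5.7: (-12.031,-3.031) -> (-16.061,1) [heading=135, draw]
  RT 270: heading 135 -> 225
  REPEAT 2 [
    -- iteration 1/2 --
    PD: pen down
    RT 180: heading 225 -> 45
    LT 270: heading 45 -> 315
    -- iteration 2/2 --
    PD: pen down
    RT 180: heading 315 -> 135
    LT 270: heading 135 -> 45
  ]
  -- iteration 3/4 --
  FD 5.7: (-16.061,1) -> (-12.031,5.031) [heading=45, draw]
  RT 270: heading 45 -> 135
  REPEAT 2 [
    -- iteration 1/2 --
    PD: pen down
    RT 180: heading 135 -> 315
    LT 270: heading 315 -> 225
    -- iteration 2/2 --
    PD: pen down
    RT 180: heading 225 -> 45
    LT 270: heading 45 -> 315
  ]
  -- iteration 4/4 --
  FD 5.7: (-12.031,5.031) -> (-8,1) [heading=315, draw]
  RT 270: heading 315 -> 45
  REPEAT 2 [
    -- iteration 1/2 --
    PD: pen down
    RT 180: heading 45 -> 225
    LT 270: heading 225 -> 135
    -- iteration 2/2 --
    PD: pen down
    RT 180: heading 135 -> 315
    LT 270: heading 315 -> 225
  ]
]
Final: pos=(-8,1), heading=225, 4 segment(s) drawn

Answer: -8 1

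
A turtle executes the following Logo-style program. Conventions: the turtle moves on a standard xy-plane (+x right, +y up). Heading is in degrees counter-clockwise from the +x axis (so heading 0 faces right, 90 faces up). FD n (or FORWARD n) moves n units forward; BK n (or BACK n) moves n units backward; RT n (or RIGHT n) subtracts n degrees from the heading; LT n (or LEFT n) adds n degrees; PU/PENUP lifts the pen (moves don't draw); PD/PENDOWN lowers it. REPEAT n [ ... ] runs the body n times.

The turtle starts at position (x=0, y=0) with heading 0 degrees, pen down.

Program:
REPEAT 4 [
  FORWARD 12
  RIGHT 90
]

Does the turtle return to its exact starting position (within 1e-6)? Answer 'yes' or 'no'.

Executing turtle program step by step:
Start: pos=(0,0), heading=0, pen down
REPEAT 4 [
  -- iteration 1/4 --
  FD 12: (0,0) -> (12,0) [heading=0, draw]
  RT 90: heading 0 -> 270
  -- iteration 2/4 --
  FD 12: (12,0) -> (12,-12) [heading=270, draw]
  RT 90: heading 270 -> 180
  -- iteration 3/4 --
  FD 12: (12,-12) -> (0,-12) [heading=180, draw]
  RT 90: heading 180 -> 90
  -- iteration 4/4 --
  FD 12: (0,-12) -> (0,0) [heading=90, draw]
  RT 90: heading 90 -> 0
]
Final: pos=(0,0), heading=0, 4 segment(s) drawn

Start position: (0, 0)
Final position: (0, 0)
Distance = 0; < 1e-6 -> CLOSED

Answer: yes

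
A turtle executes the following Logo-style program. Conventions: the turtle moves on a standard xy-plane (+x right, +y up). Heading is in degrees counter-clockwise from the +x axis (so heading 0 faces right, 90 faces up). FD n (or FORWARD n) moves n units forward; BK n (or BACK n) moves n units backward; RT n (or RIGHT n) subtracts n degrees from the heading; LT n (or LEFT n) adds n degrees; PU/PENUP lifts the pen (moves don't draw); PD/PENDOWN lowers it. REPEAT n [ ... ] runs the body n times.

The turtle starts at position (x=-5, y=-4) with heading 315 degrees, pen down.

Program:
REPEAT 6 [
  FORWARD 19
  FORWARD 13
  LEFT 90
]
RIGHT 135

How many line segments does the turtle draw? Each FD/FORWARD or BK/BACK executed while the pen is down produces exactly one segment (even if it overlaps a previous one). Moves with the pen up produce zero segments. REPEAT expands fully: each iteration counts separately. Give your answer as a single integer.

Answer: 12

Derivation:
Executing turtle program step by step:
Start: pos=(-5,-4), heading=315, pen down
REPEAT 6 [
  -- iteration 1/6 --
  FD 19: (-5,-4) -> (8.435,-17.435) [heading=315, draw]
  FD 13: (8.435,-17.435) -> (17.627,-26.627) [heading=315, draw]
  LT 90: heading 315 -> 45
  -- iteration 2/6 --
  FD 19: (17.627,-26.627) -> (31.062,-13.192) [heading=45, draw]
  FD 13: (31.062,-13.192) -> (40.255,-4) [heading=45, draw]
  LT 90: heading 45 -> 135
  -- iteration 3/6 --
  FD 19: (40.255,-4) -> (26.82,9.435) [heading=135, draw]
  FD 13: (26.82,9.435) -> (17.627,18.627) [heading=135, draw]
  LT 90: heading 135 -> 225
  -- iteration 4/6 --
  FD 19: (17.627,18.627) -> (4.192,5.192) [heading=225, draw]
  FD 13: (4.192,5.192) -> (-5,-4) [heading=225, draw]
  LT 90: heading 225 -> 315
  -- iteration 5/6 --
  FD 19: (-5,-4) -> (8.435,-17.435) [heading=315, draw]
  FD 13: (8.435,-17.435) -> (17.627,-26.627) [heading=315, draw]
  LT 90: heading 315 -> 45
  -- iteration 6/6 --
  FD 19: (17.627,-26.627) -> (31.062,-13.192) [heading=45, draw]
  FD 13: (31.062,-13.192) -> (40.255,-4) [heading=45, draw]
  LT 90: heading 45 -> 135
]
RT 135: heading 135 -> 0
Final: pos=(40.255,-4), heading=0, 12 segment(s) drawn
Segments drawn: 12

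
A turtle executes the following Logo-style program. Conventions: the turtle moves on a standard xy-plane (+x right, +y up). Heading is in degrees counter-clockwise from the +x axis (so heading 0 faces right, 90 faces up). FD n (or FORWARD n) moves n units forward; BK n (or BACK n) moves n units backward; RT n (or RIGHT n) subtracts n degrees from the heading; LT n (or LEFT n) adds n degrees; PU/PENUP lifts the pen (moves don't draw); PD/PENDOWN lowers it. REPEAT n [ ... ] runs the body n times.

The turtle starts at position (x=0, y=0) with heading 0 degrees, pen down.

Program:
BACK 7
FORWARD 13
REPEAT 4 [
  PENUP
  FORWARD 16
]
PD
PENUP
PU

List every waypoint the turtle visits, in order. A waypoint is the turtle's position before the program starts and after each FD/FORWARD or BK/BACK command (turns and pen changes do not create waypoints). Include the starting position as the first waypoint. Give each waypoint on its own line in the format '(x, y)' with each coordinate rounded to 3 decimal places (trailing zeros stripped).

Answer: (0, 0)
(-7, 0)
(6, 0)
(22, 0)
(38, 0)
(54, 0)
(70, 0)

Derivation:
Executing turtle program step by step:
Start: pos=(0,0), heading=0, pen down
BK 7: (0,0) -> (-7,0) [heading=0, draw]
FD 13: (-7,0) -> (6,0) [heading=0, draw]
REPEAT 4 [
  -- iteration 1/4 --
  PU: pen up
  FD 16: (6,0) -> (22,0) [heading=0, move]
  -- iteration 2/4 --
  PU: pen up
  FD 16: (22,0) -> (38,0) [heading=0, move]
  -- iteration 3/4 --
  PU: pen up
  FD 16: (38,0) -> (54,0) [heading=0, move]
  -- iteration 4/4 --
  PU: pen up
  FD 16: (54,0) -> (70,0) [heading=0, move]
]
PD: pen down
PU: pen up
PU: pen up
Final: pos=(70,0), heading=0, 2 segment(s) drawn
Waypoints (7 total):
(0, 0)
(-7, 0)
(6, 0)
(22, 0)
(38, 0)
(54, 0)
(70, 0)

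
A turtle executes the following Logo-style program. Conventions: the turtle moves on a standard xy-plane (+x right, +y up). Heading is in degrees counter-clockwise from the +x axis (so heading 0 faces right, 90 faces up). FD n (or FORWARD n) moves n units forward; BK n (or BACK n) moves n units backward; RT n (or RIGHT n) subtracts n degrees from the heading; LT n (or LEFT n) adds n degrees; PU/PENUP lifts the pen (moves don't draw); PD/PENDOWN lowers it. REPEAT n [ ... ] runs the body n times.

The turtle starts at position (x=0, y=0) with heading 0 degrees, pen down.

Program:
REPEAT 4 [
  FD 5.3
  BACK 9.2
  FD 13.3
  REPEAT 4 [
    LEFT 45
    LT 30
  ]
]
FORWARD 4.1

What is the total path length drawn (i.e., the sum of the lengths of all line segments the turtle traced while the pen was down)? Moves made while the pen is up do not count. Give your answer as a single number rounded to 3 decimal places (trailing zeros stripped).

Answer: 115.3

Derivation:
Executing turtle program step by step:
Start: pos=(0,0), heading=0, pen down
REPEAT 4 [
  -- iteration 1/4 --
  FD 5.3: (0,0) -> (5.3,0) [heading=0, draw]
  BK 9.2: (5.3,0) -> (-3.9,0) [heading=0, draw]
  FD 13.3: (-3.9,0) -> (9.4,0) [heading=0, draw]
  REPEAT 4 [
    -- iteration 1/4 --
    LT 45: heading 0 -> 45
    LT 30: heading 45 -> 75
    -- iteration 2/4 --
    LT 45: heading 75 -> 120
    LT 30: heading 120 -> 150
    -- iteration 3/4 --
    LT 45: heading 150 -> 195
    LT 30: heading 195 -> 225
    -- iteration 4/4 --
    LT 45: heading 225 -> 270
    LT 30: heading 270 -> 300
  ]
  -- iteration 2/4 --
  FD 5.3: (9.4,0) -> (12.05,-4.59) [heading=300, draw]
  BK 9.2: (12.05,-4.59) -> (7.45,3.377) [heading=300, draw]
  FD 13.3: (7.45,3.377) -> (14.1,-8.141) [heading=300, draw]
  REPEAT 4 [
    -- iteration 1/4 --
    LT 45: heading 300 -> 345
    LT 30: heading 345 -> 15
    -- iteration 2/4 --
    LT 45: heading 15 -> 60
    LT 30: heading 60 -> 90
    -- iteration 3/4 --
    LT 45: heading 90 -> 135
    LT 30: heading 135 -> 165
    -- iteration 4/4 --
    LT 45: heading 165 -> 210
    LT 30: heading 210 -> 240
  ]
  -- iteration 3/4 --
  FD 5.3: (14.1,-8.141) -> (11.45,-12.731) [heading=240, draw]
  BK 9.2: (11.45,-12.731) -> (16.05,-4.763) [heading=240, draw]
  FD 13.3: (16.05,-4.763) -> (9.4,-16.281) [heading=240, draw]
  REPEAT 4 [
    -- iteration 1/4 --
    LT 45: heading 240 -> 285
    LT 30: heading 285 -> 315
    -- iteration 2/4 --
    LT 45: heading 315 -> 0
    LT 30: heading 0 -> 30
    -- iteration 3/4 --
    LT 45: heading 30 -> 75
    LT 30: heading 75 -> 105
    -- iteration 4/4 --
    LT 45: heading 105 -> 150
    LT 30: heading 150 -> 180
  ]
  -- iteration 4/4 --
  FD 5.3: (9.4,-16.281) -> (4.1,-16.281) [heading=180, draw]
  BK 9.2: (4.1,-16.281) -> (13.3,-16.281) [heading=180, draw]
  FD 13.3: (13.3,-16.281) -> (0,-16.281) [heading=180, draw]
  REPEAT 4 [
    -- iteration 1/4 --
    LT 45: heading 180 -> 225
    LT 30: heading 225 -> 255
    -- iteration 2/4 --
    LT 45: heading 255 -> 300
    LT 30: heading 300 -> 330
    -- iteration 3/4 --
    LT 45: heading 330 -> 15
    LT 30: heading 15 -> 45
    -- iteration 4/4 --
    LT 45: heading 45 -> 90
    LT 30: heading 90 -> 120
  ]
]
FD 4.1: (0,-16.281) -> (-2.05,-12.731) [heading=120, draw]
Final: pos=(-2.05,-12.731), heading=120, 13 segment(s) drawn

Segment lengths:
  seg 1: (0,0) -> (5.3,0), length = 5.3
  seg 2: (5.3,0) -> (-3.9,0), length = 9.2
  seg 3: (-3.9,0) -> (9.4,0), length = 13.3
  seg 4: (9.4,0) -> (12.05,-4.59), length = 5.3
  seg 5: (12.05,-4.59) -> (7.45,3.377), length = 9.2
  seg 6: (7.45,3.377) -> (14.1,-8.141), length = 13.3
  seg 7: (14.1,-8.141) -> (11.45,-12.731), length = 5.3
  seg 8: (11.45,-12.731) -> (16.05,-4.763), length = 9.2
  seg 9: (16.05,-4.763) -> (9.4,-16.281), length = 13.3
  seg 10: (9.4,-16.281) -> (4.1,-16.281), length = 5.3
  seg 11: (4.1,-16.281) -> (13.3,-16.281), length = 9.2
  seg 12: (13.3,-16.281) -> (0,-16.281), length = 13.3
  seg 13: (0,-16.281) -> (-2.05,-12.731), length = 4.1
Total = 115.3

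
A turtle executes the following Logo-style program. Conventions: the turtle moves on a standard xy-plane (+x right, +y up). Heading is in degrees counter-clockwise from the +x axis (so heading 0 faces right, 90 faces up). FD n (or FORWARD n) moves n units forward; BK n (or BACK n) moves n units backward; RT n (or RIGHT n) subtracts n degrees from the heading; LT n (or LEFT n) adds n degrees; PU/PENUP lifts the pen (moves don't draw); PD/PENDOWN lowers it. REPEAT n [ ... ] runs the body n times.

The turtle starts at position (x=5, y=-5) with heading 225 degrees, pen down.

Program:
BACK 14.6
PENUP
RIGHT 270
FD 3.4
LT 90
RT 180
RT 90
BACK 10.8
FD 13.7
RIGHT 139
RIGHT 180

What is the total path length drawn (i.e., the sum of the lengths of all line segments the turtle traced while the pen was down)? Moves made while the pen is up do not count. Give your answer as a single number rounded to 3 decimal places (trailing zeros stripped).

Executing turtle program step by step:
Start: pos=(5,-5), heading=225, pen down
BK 14.6: (5,-5) -> (15.324,5.324) [heading=225, draw]
PU: pen up
RT 270: heading 225 -> 315
FD 3.4: (15.324,5.324) -> (17.728,2.92) [heading=315, move]
LT 90: heading 315 -> 45
RT 180: heading 45 -> 225
RT 90: heading 225 -> 135
BK 10.8: (17.728,2.92) -> (25.365,-4.717) [heading=135, move]
FD 13.7: (25.365,-4.717) -> (15.677,4.97) [heading=135, move]
RT 139: heading 135 -> 356
RT 180: heading 356 -> 176
Final: pos=(15.677,4.97), heading=176, 1 segment(s) drawn

Segment lengths:
  seg 1: (5,-5) -> (15.324,5.324), length = 14.6
Total = 14.6

Answer: 14.6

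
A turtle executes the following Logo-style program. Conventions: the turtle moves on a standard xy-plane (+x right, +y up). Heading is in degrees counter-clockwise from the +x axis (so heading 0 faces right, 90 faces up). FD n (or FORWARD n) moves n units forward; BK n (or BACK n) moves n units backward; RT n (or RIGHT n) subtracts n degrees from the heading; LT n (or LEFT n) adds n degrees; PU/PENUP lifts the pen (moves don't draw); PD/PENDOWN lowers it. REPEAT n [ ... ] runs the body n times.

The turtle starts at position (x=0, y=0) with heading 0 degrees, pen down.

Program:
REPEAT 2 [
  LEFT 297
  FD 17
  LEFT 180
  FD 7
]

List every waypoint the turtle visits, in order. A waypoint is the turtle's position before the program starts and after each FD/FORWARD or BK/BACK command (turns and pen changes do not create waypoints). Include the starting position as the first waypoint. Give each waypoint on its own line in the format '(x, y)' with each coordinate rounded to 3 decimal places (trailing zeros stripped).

Executing turtle program step by step:
Start: pos=(0,0), heading=0, pen down
REPEAT 2 [
  -- iteration 1/2 --
  LT 297: heading 0 -> 297
  FD 17: (0,0) -> (7.718,-15.147) [heading=297, draw]
  LT 180: heading 297 -> 117
  FD 7: (7.718,-15.147) -> (4.54,-8.91) [heading=117, draw]
  -- iteration 2/2 --
  LT 297: heading 117 -> 54
  FD 17: (4.54,-8.91) -> (14.532,4.843) [heading=54, draw]
  LT 180: heading 54 -> 234
  FD 7: (14.532,4.843) -> (10.418,-0.82) [heading=234, draw]
]
Final: pos=(10.418,-0.82), heading=234, 4 segment(s) drawn
Waypoints (5 total):
(0, 0)
(7.718, -15.147)
(4.54, -8.91)
(14.532, 4.843)
(10.418, -0.82)

Answer: (0, 0)
(7.718, -15.147)
(4.54, -8.91)
(14.532, 4.843)
(10.418, -0.82)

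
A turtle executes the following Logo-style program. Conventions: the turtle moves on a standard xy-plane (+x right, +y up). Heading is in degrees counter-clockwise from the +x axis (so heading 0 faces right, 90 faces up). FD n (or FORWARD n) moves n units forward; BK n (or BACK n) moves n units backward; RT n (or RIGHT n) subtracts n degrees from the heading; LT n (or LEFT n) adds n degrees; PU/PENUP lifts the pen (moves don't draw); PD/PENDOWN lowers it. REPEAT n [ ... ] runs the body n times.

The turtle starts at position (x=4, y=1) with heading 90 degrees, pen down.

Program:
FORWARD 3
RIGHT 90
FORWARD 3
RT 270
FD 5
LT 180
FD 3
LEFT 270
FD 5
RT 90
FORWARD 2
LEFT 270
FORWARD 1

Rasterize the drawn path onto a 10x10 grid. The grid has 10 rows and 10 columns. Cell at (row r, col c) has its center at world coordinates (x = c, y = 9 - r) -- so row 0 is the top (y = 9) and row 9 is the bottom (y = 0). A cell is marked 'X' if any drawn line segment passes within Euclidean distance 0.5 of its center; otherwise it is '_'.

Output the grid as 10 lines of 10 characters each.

Segment 0: (4,1) -> (4,4)
Segment 1: (4,4) -> (7,4)
Segment 2: (7,4) -> (7,9)
Segment 3: (7,9) -> (7,6)
Segment 4: (7,6) -> (2,6)
Segment 5: (2,6) -> (2,8)
Segment 6: (2,8) -> (3,8)

Answer: _______X__
__XX___X__
__X____X__
__XXXXXX__
_______X__
____XXXX__
____X_____
____X_____
____X_____
__________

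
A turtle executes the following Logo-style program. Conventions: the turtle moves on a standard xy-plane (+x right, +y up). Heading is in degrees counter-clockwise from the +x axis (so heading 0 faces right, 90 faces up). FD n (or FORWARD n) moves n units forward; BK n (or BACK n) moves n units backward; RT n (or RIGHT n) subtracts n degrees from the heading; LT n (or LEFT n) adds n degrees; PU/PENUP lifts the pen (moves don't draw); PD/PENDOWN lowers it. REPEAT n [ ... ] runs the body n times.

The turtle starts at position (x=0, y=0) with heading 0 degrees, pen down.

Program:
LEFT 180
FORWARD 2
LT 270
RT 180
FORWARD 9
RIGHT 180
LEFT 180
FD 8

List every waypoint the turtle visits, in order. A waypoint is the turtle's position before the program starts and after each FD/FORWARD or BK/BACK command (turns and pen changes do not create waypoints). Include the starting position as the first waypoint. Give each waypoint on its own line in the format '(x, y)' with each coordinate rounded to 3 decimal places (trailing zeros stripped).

Answer: (0, 0)
(-2, 0)
(-2, -9)
(-2, -17)

Derivation:
Executing turtle program step by step:
Start: pos=(0,0), heading=0, pen down
LT 180: heading 0 -> 180
FD 2: (0,0) -> (-2,0) [heading=180, draw]
LT 270: heading 180 -> 90
RT 180: heading 90 -> 270
FD 9: (-2,0) -> (-2,-9) [heading=270, draw]
RT 180: heading 270 -> 90
LT 180: heading 90 -> 270
FD 8: (-2,-9) -> (-2,-17) [heading=270, draw]
Final: pos=(-2,-17), heading=270, 3 segment(s) drawn
Waypoints (4 total):
(0, 0)
(-2, 0)
(-2, -9)
(-2, -17)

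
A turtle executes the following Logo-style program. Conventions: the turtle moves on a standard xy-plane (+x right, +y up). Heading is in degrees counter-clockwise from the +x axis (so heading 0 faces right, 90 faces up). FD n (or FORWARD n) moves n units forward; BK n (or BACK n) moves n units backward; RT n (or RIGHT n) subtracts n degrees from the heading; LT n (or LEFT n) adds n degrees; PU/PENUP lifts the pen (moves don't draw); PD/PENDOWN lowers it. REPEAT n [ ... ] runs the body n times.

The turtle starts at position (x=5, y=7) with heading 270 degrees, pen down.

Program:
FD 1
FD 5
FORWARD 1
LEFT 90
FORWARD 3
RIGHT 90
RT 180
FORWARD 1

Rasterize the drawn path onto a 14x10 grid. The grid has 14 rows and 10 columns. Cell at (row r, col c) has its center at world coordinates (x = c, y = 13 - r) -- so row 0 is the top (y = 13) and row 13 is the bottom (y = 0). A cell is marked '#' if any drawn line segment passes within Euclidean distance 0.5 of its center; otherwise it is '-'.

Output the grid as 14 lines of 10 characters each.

Answer: ----------
----------
----------
----------
----------
----------
-----#----
-----#----
-----#----
-----#----
-----#----
-----#----
-----#--#-
-----####-

Derivation:
Segment 0: (5,7) -> (5,6)
Segment 1: (5,6) -> (5,1)
Segment 2: (5,1) -> (5,0)
Segment 3: (5,0) -> (8,-0)
Segment 4: (8,-0) -> (8,1)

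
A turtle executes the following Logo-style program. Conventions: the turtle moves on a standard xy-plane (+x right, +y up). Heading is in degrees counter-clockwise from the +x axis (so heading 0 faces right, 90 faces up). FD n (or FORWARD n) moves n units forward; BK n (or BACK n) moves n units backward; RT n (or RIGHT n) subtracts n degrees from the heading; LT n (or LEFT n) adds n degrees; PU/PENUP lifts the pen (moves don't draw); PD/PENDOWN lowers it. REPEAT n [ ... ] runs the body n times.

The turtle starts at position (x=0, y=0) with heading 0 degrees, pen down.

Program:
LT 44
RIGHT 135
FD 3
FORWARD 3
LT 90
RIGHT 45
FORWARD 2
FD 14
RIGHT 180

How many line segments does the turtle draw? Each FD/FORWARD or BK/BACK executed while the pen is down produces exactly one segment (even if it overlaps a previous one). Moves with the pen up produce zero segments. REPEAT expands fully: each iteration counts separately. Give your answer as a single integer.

Executing turtle program step by step:
Start: pos=(0,0), heading=0, pen down
LT 44: heading 0 -> 44
RT 135: heading 44 -> 269
FD 3: (0,0) -> (-0.052,-3) [heading=269, draw]
FD 3: (-0.052,-3) -> (-0.105,-5.999) [heading=269, draw]
LT 90: heading 269 -> 359
RT 45: heading 359 -> 314
FD 2: (-0.105,-5.999) -> (1.285,-7.438) [heading=314, draw]
FD 14: (1.285,-7.438) -> (11.01,-17.509) [heading=314, draw]
RT 180: heading 314 -> 134
Final: pos=(11.01,-17.509), heading=134, 4 segment(s) drawn
Segments drawn: 4

Answer: 4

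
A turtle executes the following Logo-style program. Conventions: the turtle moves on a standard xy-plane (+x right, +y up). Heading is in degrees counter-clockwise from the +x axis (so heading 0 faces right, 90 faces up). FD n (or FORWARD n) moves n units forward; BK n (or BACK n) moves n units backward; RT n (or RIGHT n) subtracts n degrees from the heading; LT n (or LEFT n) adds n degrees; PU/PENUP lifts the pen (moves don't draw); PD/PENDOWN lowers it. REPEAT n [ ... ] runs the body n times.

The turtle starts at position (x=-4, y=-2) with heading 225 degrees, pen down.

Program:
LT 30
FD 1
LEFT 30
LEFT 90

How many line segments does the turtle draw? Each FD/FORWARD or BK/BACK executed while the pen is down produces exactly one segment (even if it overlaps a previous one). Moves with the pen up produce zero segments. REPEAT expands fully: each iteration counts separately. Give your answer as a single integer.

Executing turtle program step by step:
Start: pos=(-4,-2), heading=225, pen down
LT 30: heading 225 -> 255
FD 1: (-4,-2) -> (-4.259,-2.966) [heading=255, draw]
LT 30: heading 255 -> 285
LT 90: heading 285 -> 15
Final: pos=(-4.259,-2.966), heading=15, 1 segment(s) drawn
Segments drawn: 1

Answer: 1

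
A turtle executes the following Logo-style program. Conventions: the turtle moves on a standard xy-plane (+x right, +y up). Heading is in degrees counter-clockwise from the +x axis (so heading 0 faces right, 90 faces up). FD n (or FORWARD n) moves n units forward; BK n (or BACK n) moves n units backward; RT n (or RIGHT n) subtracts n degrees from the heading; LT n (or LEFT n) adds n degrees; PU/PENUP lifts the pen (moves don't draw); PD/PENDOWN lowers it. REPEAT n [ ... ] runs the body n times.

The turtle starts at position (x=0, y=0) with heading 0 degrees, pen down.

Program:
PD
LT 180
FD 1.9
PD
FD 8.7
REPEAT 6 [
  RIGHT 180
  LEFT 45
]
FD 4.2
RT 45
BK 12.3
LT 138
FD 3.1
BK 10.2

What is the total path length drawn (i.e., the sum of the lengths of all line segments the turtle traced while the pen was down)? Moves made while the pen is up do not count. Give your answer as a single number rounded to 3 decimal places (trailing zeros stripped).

Answer: 40.4

Derivation:
Executing turtle program step by step:
Start: pos=(0,0), heading=0, pen down
PD: pen down
LT 180: heading 0 -> 180
FD 1.9: (0,0) -> (-1.9,0) [heading=180, draw]
PD: pen down
FD 8.7: (-1.9,0) -> (-10.6,0) [heading=180, draw]
REPEAT 6 [
  -- iteration 1/6 --
  RT 180: heading 180 -> 0
  LT 45: heading 0 -> 45
  -- iteration 2/6 --
  RT 180: heading 45 -> 225
  LT 45: heading 225 -> 270
  -- iteration 3/6 --
  RT 180: heading 270 -> 90
  LT 45: heading 90 -> 135
  -- iteration 4/6 --
  RT 180: heading 135 -> 315
  LT 45: heading 315 -> 0
  -- iteration 5/6 --
  RT 180: heading 0 -> 180
  LT 45: heading 180 -> 225
  -- iteration 6/6 --
  RT 180: heading 225 -> 45
  LT 45: heading 45 -> 90
]
FD 4.2: (-10.6,0) -> (-10.6,4.2) [heading=90, draw]
RT 45: heading 90 -> 45
BK 12.3: (-10.6,4.2) -> (-19.297,-4.497) [heading=45, draw]
LT 138: heading 45 -> 183
FD 3.1: (-19.297,-4.497) -> (-22.393,-4.66) [heading=183, draw]
BK 10.2: (-22.393,-4.66) -> (-12.207,-4.126) [heading=183, draw]
Final: pos=(-12.207,-4.126), heading=183, 6 segment(s) drawn

Segment lengths:
  seg 1: (0,0) -> (-1.9,0), length = 1.9
  seg 2: (-1.9,0) -> (-10.6,0), length = 8.7
  seg 3: (-10.6,0) -> (-10.6,4.2), length = 4.2
  seg 4: (-10.6,4.2) -> (-19.297,-4.497), length = 12.3
  seg 5: (-19.297,-4.497) -> (-22.393,-4.66), length = 3.1
  seg 6: (-22.393,-4.66) -> (-12.207,-4.126), length = 10.2
Total = 40.4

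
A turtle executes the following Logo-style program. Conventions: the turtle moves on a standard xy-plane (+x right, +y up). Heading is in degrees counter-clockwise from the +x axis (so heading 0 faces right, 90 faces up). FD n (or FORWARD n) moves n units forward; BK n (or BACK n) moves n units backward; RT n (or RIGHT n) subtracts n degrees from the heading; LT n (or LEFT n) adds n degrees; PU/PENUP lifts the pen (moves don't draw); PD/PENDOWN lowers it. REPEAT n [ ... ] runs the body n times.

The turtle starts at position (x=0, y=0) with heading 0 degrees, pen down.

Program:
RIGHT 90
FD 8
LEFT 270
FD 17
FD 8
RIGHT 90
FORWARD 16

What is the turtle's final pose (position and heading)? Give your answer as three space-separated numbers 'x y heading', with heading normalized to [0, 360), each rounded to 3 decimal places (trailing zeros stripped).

Executing turtle program step by step:
Start: pos=(0,0), heading=0, pen down
RT 90: heading 0 -> 270
FD 8: (0,0) -> (0,-8) [heading=270, draw]
LT 270: heading 270 -> 180
FD 17: (0,-8) -> (-17,-8) [heading=180, draw]
FD 8: (-17,-8) -> (-25,-8) [heading=180, draw]
RT 90: heading 180 -> 90
FD 16: (-25,-8) -> (-25,8) [heading=90, draw]
Final: pos=(-25,8), heading=90, 4 segment(s) drawn

Answer: -25 8 90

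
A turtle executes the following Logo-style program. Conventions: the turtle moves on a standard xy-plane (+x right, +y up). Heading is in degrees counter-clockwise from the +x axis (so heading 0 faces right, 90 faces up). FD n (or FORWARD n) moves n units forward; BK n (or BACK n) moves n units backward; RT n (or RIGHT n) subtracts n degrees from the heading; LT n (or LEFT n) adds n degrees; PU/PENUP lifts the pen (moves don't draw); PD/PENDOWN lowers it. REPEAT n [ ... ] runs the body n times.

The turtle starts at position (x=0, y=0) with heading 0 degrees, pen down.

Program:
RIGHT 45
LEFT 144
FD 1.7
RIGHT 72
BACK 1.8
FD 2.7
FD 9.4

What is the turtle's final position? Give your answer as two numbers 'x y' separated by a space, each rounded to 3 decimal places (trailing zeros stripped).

Answer: 8.911 6.355

Derivation:
Executing turtle program step by step:
Start: pos=(0,0), heading=0, pen down
RT 45: heading 0 -> 315
LT 144: heading 315 -> 99
FD 1.7: (0,0) -> (-0.266,1.679) [heading=99, draw]
RT 72: heading 99 -> 27
BK 1.8: (-0.266,1.679) -> (-1.87,0.862) [heading=27, draw]
FD 2.7: (-1.87,0.862) -> (0.536,2.088) [heading=27, draw]
FD 9.4: (0.536,2.088) -> (8.911,6.355) [heading=27, draw]
Final: pos=(8.911,6.355), heading=27, 4 segment(s) drawn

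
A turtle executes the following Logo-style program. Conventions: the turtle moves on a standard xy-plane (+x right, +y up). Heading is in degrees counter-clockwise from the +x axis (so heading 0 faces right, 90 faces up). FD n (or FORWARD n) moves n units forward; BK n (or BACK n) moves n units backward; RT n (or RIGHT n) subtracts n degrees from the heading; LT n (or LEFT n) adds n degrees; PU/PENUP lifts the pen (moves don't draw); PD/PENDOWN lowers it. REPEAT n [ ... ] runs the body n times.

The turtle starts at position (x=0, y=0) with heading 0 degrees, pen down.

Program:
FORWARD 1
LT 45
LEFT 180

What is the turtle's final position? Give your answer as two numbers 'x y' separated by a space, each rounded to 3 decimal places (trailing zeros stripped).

Answer: 1 0

Derivation:
Executing turtle program step by step:
Start: pos=(0,0), heading=0, pen down
FD 1: (0,0) -> (1,0) [heading=0, draw]
LT 45: heading 0 -> 45
LT 180: heading 45 -> 225
Final: pos=(1,0), heading=225, 1 segment(s) drawn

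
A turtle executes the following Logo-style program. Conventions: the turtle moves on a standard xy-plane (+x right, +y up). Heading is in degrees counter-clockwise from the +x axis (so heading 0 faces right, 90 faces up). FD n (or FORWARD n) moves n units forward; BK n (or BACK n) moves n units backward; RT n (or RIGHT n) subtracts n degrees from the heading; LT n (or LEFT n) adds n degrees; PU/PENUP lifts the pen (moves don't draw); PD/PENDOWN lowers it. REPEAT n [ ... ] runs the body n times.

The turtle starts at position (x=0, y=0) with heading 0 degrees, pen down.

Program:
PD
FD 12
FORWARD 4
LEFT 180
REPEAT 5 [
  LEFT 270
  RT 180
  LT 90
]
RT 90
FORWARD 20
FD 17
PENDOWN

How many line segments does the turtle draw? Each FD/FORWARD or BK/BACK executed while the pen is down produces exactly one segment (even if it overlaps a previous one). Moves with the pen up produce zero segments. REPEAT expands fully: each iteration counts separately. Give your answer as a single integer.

Executing turtle program step by step:
Start: pos=(0,0), heading=0, pen down
PD: pen down
FD 12: (0,0) -> (12,0) [heading=0, draw]
FD 4: (12,0) -> (16,0) [heading=0, draw]
LT 180: heading 0 -> 180
REPEAT 5 [
  -- iteration 1/5 --
  LT 270: heading 180 -> 90
  RT 180: heading 90 -> 270
  LT 90: heading 270 -> 0
  -- iteration 2/5 --
  LT 270: heading 0 -> 270
  RT 180: heading 270 -> 90
  LT 90: heading 90 -> 180
  -- iteration 3/5 --
  LT 270: heading 180 -> 90
  RT 180: heading 90 -> 270
  LT 90: heading 270 -> 0
  -- iteration 4/5 --
  LT 270: heading 0 -> 270
  RT 180: heading 270 -> 90
  LT 90: heading 90 -> 180
  -- iteration 5/5 --
  LT 270: heading 180 -> 90
  RT 180: heading 90 -> 270
  LT 90: heading 270 -> 0
]
RT 90: heading 0 -> 270
FD 20: (16,0) -> (16,-20) [heading=270, draw]
FD 17: (16,-20) -> (16,-37) [heading=270, draw]
PD: pen down
Final: pos=(16,-37), heading=270, 4 segment(s) drawn
Segments drawn: 4

Answer: 4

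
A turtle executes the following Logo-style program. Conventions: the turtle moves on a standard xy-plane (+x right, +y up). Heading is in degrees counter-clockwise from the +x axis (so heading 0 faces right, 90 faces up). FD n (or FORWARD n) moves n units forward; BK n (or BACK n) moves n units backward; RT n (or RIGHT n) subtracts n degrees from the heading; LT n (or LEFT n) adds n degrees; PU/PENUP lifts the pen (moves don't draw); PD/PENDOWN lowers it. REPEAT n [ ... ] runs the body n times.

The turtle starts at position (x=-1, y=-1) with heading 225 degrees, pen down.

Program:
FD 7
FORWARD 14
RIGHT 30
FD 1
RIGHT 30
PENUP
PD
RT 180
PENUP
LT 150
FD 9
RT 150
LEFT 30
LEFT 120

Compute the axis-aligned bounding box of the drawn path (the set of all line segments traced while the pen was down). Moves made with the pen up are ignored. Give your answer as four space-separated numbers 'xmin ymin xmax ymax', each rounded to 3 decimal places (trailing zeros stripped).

Executing turtle program step by step:
Start: pos=(-1,-1), heading=225, pen down
FD 7: (-1,-1) -> (-5.95,-5.95) [heading=225, draw]
FD 14: (-5.95,-5.95) -> (-15.849,-15.849) [heading=225, draw]
RT 30: heading 225 -> 195
FD 1: (-15.849,-15.849) -> (-16.815,-16.108) [heading=195, draw]
RT 30: heading 195 -> 165
PU: pen up
PD: pen down
RT 180: heading 165 -> 345
PU: pen up
LT 150: heading 345 -> 135
FD 9: (-16.815,-16.108) -> (-23.179,-9.744) [heading=135, move]
RT 150: heading 135 -> 345
LT 30: heading 345 -> 15
LT 120: heading 15 -> 135
Final: pos=(-23.179,-9.744), heading=135, 3 segment(s) drawn

Segment endpoints: x in {-16.815, -15.849, -5.95, -1}, y in {-16.108, -15.849, -5.95, -1}
xmin=-16.815, ymin=-16.108, xmax=-1, ymax=-1

Answer: -16.815 -16.108 -1 -1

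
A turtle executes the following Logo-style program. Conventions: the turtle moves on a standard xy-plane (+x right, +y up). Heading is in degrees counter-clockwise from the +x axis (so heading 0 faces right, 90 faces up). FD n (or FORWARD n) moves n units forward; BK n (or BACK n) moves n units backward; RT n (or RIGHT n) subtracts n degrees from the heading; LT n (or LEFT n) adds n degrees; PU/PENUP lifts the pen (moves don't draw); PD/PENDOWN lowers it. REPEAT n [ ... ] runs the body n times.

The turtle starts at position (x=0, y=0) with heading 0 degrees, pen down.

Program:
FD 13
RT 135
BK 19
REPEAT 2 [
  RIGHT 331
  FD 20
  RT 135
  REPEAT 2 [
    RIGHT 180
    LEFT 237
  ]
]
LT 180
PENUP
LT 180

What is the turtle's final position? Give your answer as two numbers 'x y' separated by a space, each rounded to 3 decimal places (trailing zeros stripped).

Executing turtle program step by step:
Start: pos=(0,0), heading=0, pen down
FD 13: (0,0) -> (13,0) [heading=0, draw]
RT 135: heading 0 -> 225
BK 19: (13,0) -> (26.435,13.435) [heading=225, draw]
REPEAT 2 [
  -- iteration 1/2 --
  RT 331: heading 225 -> 254
  FD 20: (26.435,13.435) -> (20.922,-5.79) [heading=254, draw]
  RT 135: heading 254 -> 119
  REPEAT 2 [
    -- iteration 1/2 --
    RT 180: heading 119 -> 299
    LT 237: heading 299 -> 176
    -- iteration 2/2 --
    RT 180: heading 176 -> 356
    LT 237: heading 356 -> 233
  ]
  -- iteration 2/2 --
  RT 331: heading 233 -> 262
  FD 20: (20.922,-5.79) -> (18.139,-25.596) [heading=262, draw]
  RT 135: heading 262 -> 127
  REPEAT 2 [
    -- iteration 1/2 --
    RT 180: heading 127 -> 307
    LT 237: heading 307 -> 184
    -- iteration 2/2 --
    RT 180: heading 184 -> 4
    LT 237: heading 4 -> 241
  ]
]
LT 180: heading 241 -> 61
PU: pen up
LT 180: heading 61 -> 241
Final: pos=(18.139,-25.596), heading=241, 4 segment(s) drawn

Answer: 18.139 -25.596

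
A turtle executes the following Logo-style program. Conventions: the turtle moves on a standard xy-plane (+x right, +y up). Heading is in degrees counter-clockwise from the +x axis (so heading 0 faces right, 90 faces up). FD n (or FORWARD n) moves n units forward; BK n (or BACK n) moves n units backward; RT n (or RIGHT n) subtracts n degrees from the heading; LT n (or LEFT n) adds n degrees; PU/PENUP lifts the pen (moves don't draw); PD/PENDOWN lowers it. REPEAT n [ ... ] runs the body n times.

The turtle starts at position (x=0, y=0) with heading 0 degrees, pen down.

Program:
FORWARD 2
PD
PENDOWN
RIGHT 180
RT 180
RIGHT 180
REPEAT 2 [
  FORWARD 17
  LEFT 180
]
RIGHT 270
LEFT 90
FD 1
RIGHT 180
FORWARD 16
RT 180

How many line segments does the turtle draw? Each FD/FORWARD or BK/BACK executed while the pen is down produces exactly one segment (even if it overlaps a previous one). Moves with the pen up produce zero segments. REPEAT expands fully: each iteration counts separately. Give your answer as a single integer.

Answer: 5

Derivation:
Executing turtle program step by step:
Start: pos=(0,0), heading=0, pen down
FD 2: (0,0) -> (2,0) [heading=0, draw]
PD: pen down
PD: pen down
RT 180: heading 0 -> 180
RT 180: heading 180 -> 0
RT 180: heading 0 -> 180
REPEAT 2 [
  -- iteration 1/2 --
  FD 17: (2,0) -> (-15,0) [heading=180, draw]
  LT 180: heading 180 -> 0
  -- iteration 2/2 --
  FD 17: (-15,0) -> (2,0) [heading=0, draw]
  LT 180: heading 0 -> 180
]
RT 270: heading 180 -> 270
LT 90: heading 270 -> 0
FD 1: (2,0) -> (3,0) [heading=0, draw]
RT 180: heading 0 -> 180
FD 16: (3,0) -> (-13,0) [heading=180, draw]
RT 180: heading 180 -> 0
Final: pos=(-13,0), heading=0, 5 segment(s) drawn
Segments drawn: 5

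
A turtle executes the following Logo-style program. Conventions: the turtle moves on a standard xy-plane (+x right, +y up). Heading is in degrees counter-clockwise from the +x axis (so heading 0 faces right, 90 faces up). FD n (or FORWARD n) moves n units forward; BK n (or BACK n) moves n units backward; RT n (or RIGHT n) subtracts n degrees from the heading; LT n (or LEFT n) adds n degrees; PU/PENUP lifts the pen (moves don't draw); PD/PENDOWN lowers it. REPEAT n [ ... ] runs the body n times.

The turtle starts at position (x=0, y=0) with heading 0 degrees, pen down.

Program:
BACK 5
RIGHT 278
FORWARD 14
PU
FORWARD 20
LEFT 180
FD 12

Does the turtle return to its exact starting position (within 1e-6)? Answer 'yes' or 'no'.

Executing turtle program step by step:
Start: pos=(0,0), heading=0, pen down
BK 5: (0,0) -> (-5,0) [heading=0, draw]
RT 278: heading 0 -> 82
FD 14: (-5,0) -> (-3.052,13.864) [heading=82, draw]
PU: pen up
FD 20: (-3.052,13.864) -> (-0.268,33.669) [heading=82, move]
LT 180: heading 82 -> 262
FD 12: (-0.268,33.669) -> (-1.938,21.786) [heading=262, move]
Final: pos=(-1.938,21.786), heading=262, 2 segment(s) drawn

Start position: (0, 0)
Final position: (-1.938, 21.786)
Distance = 21.872; >= 1e-6 -> NOT closed

Answer: no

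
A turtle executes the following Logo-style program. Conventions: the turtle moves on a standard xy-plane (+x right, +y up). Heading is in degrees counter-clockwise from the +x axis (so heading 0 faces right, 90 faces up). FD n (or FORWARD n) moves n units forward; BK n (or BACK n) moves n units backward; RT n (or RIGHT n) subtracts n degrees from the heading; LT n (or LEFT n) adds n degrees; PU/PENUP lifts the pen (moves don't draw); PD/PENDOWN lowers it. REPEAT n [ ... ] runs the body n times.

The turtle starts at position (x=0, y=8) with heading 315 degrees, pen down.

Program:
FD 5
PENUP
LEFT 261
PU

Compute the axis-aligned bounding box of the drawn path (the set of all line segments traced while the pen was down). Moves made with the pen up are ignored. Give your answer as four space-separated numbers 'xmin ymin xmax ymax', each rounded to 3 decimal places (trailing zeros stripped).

Answer: 0 4.464 3.536 8

Derivation:
Executing turtle program step by step:
Start: pos=(0,8), heading=315, pen down
FD 5: (0,8) -> (3.536,4.464) [heading=315, draw]
PU: pen up
LT 261: heading 315 -> 216
PU: pen up
Final: pos=(3.536,4.464), heading=216, 1 segment(s) drawn

Segment endpoints: x in {0, 3.536}, y in {4.464, 8}
xmin=0, ymin=4.464, xmax=3.536, ymax=8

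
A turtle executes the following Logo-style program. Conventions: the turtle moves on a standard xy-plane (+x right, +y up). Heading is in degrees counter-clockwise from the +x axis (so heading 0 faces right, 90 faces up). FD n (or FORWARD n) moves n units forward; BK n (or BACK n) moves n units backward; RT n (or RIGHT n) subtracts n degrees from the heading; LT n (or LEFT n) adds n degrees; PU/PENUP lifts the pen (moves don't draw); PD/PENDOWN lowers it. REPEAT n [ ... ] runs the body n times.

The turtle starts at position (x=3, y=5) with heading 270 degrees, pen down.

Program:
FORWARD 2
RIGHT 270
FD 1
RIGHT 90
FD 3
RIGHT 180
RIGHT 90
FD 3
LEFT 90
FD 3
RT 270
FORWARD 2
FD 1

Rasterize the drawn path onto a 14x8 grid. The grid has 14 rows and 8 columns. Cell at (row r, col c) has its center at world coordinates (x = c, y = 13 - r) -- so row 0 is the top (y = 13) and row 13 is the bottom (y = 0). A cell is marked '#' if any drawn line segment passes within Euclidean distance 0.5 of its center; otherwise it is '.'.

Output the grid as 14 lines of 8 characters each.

Answer: ........
........
........
........
........
........
........
........
...#....
...#....
...#####
....#..#
....#..#
....####

Derivation:
Segment 0: (3,5) -> (3,3)
Segment 1: (3,3) -> (4,3)
Segment 2: (4,3) -> (4,0)
Segment 3: (4,0) -> (7,0)
Segment 4: (7,0) -> (7,3)
Segment 5: (7,3) -> (5,3)
Segment 6: (5,3) -> (4,3)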